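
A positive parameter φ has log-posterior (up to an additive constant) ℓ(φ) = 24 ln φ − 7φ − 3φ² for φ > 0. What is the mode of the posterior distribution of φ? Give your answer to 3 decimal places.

φ̂_MAP = 1.500

ℓ'(φ) = 24/φ − 7 − 6φ. Setting this to zero and multiplying by φ: 6φ² + 7φ − 24 = 0.
φ = (−7 + √(7² + 4·6·24)) / (2·6) = (−7 + √625) / 12 = (−7 + 25)/12 = 3/2.
ℓ''(φ) = −24/φ² − 6 < 0, confirming a maximum.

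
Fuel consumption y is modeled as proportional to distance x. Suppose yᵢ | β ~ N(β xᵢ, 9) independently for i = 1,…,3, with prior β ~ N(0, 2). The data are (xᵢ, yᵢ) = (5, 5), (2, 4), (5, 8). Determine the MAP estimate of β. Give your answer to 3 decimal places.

log p(β | y) = −Σ(yᵢ − βxᵢ)²/(2·9) − β²/(2·2) + const.
Setting the derivative to zero: Σxᵢ(yᵢ − βxᵢ)/9 − β/2 = 0, so β = Σxᵢyᵢ / (Σxᵢ² + σ²/τ²).
Σxᵢyᵢ = 5·5 + 2·4 + 5·8 = 73; Σxᵢ² = 54; σ²/τ² = 4.5.
β̂_MAP = 73 / (54 + 4.5) = 73/58.5 ≈ 1.248.

β̂_MAP = 1.248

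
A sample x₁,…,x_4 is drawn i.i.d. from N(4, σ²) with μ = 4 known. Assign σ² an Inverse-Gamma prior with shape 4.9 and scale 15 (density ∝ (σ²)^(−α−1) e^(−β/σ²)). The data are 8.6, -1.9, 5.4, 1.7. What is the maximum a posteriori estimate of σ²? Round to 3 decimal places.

Sum of squared deviations about the known mean: SS = (8.6−4)² + (-1.9−4)² + (5.4−4)² + (1.7−4)² = 63.22.
The Normal likelihood contributes (σ²)^(−n/2) exp(−SS/(2σ²)), so the posterior is Inverse-Gamma(α + n/2, β + SS/2) = Inverse-Gamma(6.9, 46.61).
The mode of Inverse-Gamma(a, b) is b/(a+1) = 46.61/7.9 ≈ 5.900.

σ̂²_MAP = 5.900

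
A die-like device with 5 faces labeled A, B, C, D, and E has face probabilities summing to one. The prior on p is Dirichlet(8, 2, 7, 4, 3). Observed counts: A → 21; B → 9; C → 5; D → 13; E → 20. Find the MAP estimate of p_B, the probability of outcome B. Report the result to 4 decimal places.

The posterior is Dirichlet(αᵢ + nᵢ) = Dirichlet(29, 11, 12, 17, 23).
For a Dirichlet(a₁,…,a_K) with all aᵢ > 1, the mode has j-th component (aⱼ − 1)/(Σaᵢ − K).
Here Σaᵢ = 92 and K = 5, so p_B = (11 − 1)/(92 − 5) = 10/87 ≈ 0.1149.

MAP estimate of p_B = 0.1149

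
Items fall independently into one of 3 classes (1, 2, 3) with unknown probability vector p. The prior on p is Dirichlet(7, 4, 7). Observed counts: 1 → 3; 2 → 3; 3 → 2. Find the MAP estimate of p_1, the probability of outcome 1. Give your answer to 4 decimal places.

MAP estimate: 0.3913

The posterior is Dirichlet(αᵢ + nᵢ) = Dirichlet(10, 7, 9).
For a Dirichlet(a₁,…,a_K) with all aᵢ > 1, the mode has j-th component (aⱼ − 1)/(Σaᵢ − K).
Here Σaᵢ = 26 and K = 3, so p_1 = (10 − 1)/(26 − 3) = 9/23 ≈ 0.3913.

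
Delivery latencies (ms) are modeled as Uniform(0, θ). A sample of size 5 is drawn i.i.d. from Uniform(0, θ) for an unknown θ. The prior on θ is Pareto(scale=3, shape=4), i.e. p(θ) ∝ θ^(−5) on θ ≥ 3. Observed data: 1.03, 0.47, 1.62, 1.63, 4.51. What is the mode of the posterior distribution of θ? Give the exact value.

The Uniform(0, θ) likelihood is θ^(−n) for θ ≥ max(xᵢ), zero otherwise. Here max(xᵢ) = 4.51.
Posterior ∝ θ^(−5) · θ^(−5) = θ^(−10) on θ ≥ max(3, 4.51) = 4.51.
This density is strictly decreasing in θ, so the posterior mode lies at the lower boundary of the support.

θ̂_MAP = 4.51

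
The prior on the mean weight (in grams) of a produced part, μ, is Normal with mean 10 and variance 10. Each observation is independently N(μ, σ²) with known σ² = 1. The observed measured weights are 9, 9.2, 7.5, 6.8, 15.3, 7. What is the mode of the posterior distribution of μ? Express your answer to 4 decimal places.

n = 6; x̄ = (9 + 9.2 + 7.5 + 6.8 + 15.3 + 7)/6 = 54.8/6 = 137/15 ≈ 9.1333.
For a Normal prior and Normal likelihood with known variance, the posterior is Normal; its mode equals its mean, the precision-weighted average.
Prior precision 1/σ₀² = 1/10 = 0.1; data precision n/σ² = 6/1 = 6.
μ̂ = (0.1·10 + 6·(137/15)) / (0.1 + 6) = 55.8/6.1 = 558/61 ≈ 9.1475.

μ̂_MAP = 9.1475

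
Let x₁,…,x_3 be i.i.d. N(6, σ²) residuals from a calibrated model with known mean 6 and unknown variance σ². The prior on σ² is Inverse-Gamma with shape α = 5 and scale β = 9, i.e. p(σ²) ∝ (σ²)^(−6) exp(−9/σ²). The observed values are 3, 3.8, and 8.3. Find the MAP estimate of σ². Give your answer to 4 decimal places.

Sum of squared deviations about the known mean: SS = (3−6)² + (3.8−6)² + (8.3−6)² = 19.13.
The Normal likelihood contributes (σ²)^(−n/2) exp(−SS/(2σ²)), so the posterior is Inverse-Gamma(α + n/2, β + SS/2) = Inverse-Gamma(6.5, 18.565).
The mode of Inverse-Gamma(a, b) is b/(a+1) = 18.565/7.5 ≈ 2.4753.

σ̂²_MAP = 2.4753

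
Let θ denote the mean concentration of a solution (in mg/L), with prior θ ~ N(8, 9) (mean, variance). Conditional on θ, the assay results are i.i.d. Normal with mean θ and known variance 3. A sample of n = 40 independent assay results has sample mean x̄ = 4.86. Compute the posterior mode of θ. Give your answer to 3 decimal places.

θ̂_MAP = 4.886

n = 40, x̄ = 4.86.
For a Normal prior and Normal likelihood with known variance, the posterior is Normal; its mode equals its mean, the precision-weighted average.
Prior precision 1/σ₀² = 1/9; data precision n/σ² = 40/3.
θ̂ = ((1/9)·8 + (40/3)·4.86) / (1/9 + 40/3) = (2956/45)/(121/9) = 2956/605 ≈ 4.886.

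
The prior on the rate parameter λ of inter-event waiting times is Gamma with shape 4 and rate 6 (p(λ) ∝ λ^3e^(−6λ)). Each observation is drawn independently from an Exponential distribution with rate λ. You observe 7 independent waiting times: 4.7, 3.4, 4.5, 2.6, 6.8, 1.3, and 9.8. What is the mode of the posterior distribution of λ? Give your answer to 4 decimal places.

The Exponential(rate=λ) likelihood is ∝ λ^n e^(−λΣtᵢ). Here n = 7 and Σtᵢ = 4.7 + 3.4 + 4.5 + 2.6 + 6.8 + 1.3 + 9.8 = 33.1.
Posterior ∝ λ^3e^(−6λ) · λ^7e^(−33.1λ) = λ^10e^(−39.1λ), i.e. Gamma(11, 39.1).
Mode = (a−1)/b = 10/39.1 ≈ 0.2558.

λ̂_MAP = 0.2558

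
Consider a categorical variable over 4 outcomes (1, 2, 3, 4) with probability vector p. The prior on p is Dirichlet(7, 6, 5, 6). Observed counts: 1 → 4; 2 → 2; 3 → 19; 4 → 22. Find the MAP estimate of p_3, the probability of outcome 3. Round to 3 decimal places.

The posterior is Dirichlet(αᵢ + nᵢ) = Dirichlet(11, 8, 24, 28).
For a Dirichlet(a₁,…,a_K) with all aᵢ > 1, the mode has j-th component (aⱼ − 1)/(Σaᵢ − K).
Here Σaᵢ = 71 and K = 4, so p_3 = (24 − 1)/(71 − 4) = 23/67 ≈ 0.343.

MAP estimate: 0.343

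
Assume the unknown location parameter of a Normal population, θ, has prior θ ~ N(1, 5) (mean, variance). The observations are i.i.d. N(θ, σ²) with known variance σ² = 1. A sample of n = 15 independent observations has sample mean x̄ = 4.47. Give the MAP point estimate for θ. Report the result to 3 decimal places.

θ̂_MAP = 4.424

n = 15, x̄ = 4.47.
For a Normal prior and Normal likelihood with known variance, the posterior is Normal; its mode equals its mean, the precision-weighted average.
Prior precision 1/σ₀² = 1/5 = 0.2; data precision n/σ² = 15/1 = 15.
θ̂ = (0.2·1 + 15·4.47) / (0.2 + 15) = 67.25/15.2 = 1345/304 ≈ 4.424.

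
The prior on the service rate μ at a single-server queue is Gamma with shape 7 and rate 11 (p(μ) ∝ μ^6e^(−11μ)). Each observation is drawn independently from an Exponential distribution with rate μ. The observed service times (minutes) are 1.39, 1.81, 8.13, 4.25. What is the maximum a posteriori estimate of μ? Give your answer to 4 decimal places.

The Exponential(rate=μ) likelihood is ∝ μ^n e^(−μΣtᵢ). Here n = 4 and Σtᵢ = 1.39 + 1.81 + 8.13 + 4.25 = 15.58.
Posterior ∝ μ^6e^(−11μ) · μ^4e^(−15.58μ) = μ^10e^(−26.58μ), i.e. Gamma(11, 26.58).
Mode = (a−1)/b = 10/26.58 ≈ 0.3762.

μ̂_MAP = 0.3762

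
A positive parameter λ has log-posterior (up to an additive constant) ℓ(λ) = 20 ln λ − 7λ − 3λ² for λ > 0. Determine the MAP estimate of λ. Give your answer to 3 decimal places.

λ̂_MAP = 1.333

ℓ'(λ) = 20/λ − 7 − 6λ. Setting this to zero and multiplying by λ: 6λ² + 7λ − 20 = 0.
λ = (−7 + √(7² + 4·6·20)) / (2·6) = (−7 + √529) / 12 = (−7 + 23)/12 = 4/3.
ℓ''(λ) = −20/λ² − 6 < 0, confirming a maximum.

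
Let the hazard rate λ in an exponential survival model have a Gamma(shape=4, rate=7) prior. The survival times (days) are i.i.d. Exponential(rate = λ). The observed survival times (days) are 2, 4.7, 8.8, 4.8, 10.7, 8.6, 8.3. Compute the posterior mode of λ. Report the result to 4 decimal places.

The Exponential(rate=λ) likelihood is ∝ λ^n e^(−λΣtᵢ). Here n = 7 and Σtᵢ = 2 + 4.7 + 8.8 + 4.8 + 10.7 + 8.6 + 8.3 = 47.9.
Posterior ∝ λ^3e^(−7λ) · λ^7e^(−47.9λ) = λ^10e^(−54.9λ), i.e. Gamma(11, 54.9).
Mode = (a−1)/b = 10/54.9 ≈ 0.1821.

λ̂_MAP = 0.1821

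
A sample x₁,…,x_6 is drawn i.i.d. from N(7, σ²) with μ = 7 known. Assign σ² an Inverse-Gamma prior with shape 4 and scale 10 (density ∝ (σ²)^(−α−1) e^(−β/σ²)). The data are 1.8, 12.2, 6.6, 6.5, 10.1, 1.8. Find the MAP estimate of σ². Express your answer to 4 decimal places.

Sum of squared deviations about the known mean: SS = (1.8−7)² + (12.2−7)² + (6.6−7)² + (6.5−7)² + (10.1−7)² + (1.8−7)² = 91.14.
The Normal likelihood contributes (σ²)^(−n/2) exp(−SS/(2σ²)), so the posterior is Inverse-Gamma(α + n/2, β + SS/2) = Inverse-Gamma(7, 55.57).
The mode of Inverse-Gamma(a, b) is b/(a+1) = 55.57/8 ≈ 6.9463.

σ̂²_MAP = 6.9463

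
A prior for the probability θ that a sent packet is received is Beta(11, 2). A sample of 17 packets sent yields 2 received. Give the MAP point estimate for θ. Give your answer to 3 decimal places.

Prior: Beta(11, 2).
Data: 2 successes in 17 trials. The binomial likelihood contributes θ^2(1−θ)^15, so the posterior is Beta(11+2, 2+15) = Beta(13, 17).
For Beta(a, b) with a, b > 1 the mode is (a−1)/(a+b−2) = 12/28 ≈ 0.429.

θ̂_MAP = 0.429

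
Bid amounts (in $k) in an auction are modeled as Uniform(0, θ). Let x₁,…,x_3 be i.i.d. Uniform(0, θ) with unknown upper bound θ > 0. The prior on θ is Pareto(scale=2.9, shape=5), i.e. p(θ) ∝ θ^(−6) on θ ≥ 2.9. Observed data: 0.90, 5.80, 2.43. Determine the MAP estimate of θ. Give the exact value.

The Uniform(0, θ) likelihood is θ^(−n) for θ ≥ max(xᵢ), zero otherwise. Here max(xᵢ) = 5.80.
Posterior ∝ θ^(−6) · θ^(−3) = θ^(−9) on θ ≥ max(2.9, 5.80) = 5.80.
This density is strictly decreasing in θ, so the posterior mode lies at the lower boundary of the support.

θ̂_MAP = 5.80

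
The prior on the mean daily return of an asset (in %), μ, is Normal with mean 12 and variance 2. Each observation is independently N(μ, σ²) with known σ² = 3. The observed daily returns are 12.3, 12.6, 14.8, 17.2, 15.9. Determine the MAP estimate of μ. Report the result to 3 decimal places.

μ̂_MAP = 13.969

n = 5; x̄ = (12.3 + 12.6 + 14.8 + 17.2 + 15.9)/5 = 72.8/5 = 14.56.
For a Normal prior and Normal likelihood with known variance, the posterior is Normal; its mode equals its mean, the precision-weighted average.
Prior precision 1/σ₀² = 1/2 = 0.5; data precision n/σ² = 5/3.
μ̂ = (0.5·12 + (5/3)·14.56) / (0.5 + 5/3) = (454/15)/(13/6) = 908/65 ≈ 13.969.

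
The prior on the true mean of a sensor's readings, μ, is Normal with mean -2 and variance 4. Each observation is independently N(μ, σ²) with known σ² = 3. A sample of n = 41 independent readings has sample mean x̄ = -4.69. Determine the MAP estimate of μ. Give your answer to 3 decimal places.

n = 41, x̄ = -4.69.
For a Normal prior and Normal likelihood with known variance, the posterior is Normal; its mode equals its mean, the precision-weighted average.
Prior precision 1/σ₀² = 1/4 = 0.25; data precision n/σ² = 41/3.
μ̂ = (0.25·(-2) + (41/3)·(-4.69)) / (0.25 + 41/3) = (-19379/300)/(167/12) = -19379/4175 ≈ -4.642.

μ̂_MAP = -4.642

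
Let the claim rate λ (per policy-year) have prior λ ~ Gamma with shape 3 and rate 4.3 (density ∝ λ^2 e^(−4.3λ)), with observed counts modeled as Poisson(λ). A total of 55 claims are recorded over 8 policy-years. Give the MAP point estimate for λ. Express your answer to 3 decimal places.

λ̂_MAP = 4.634

Σxᵢ = 55, n = 8.
Posterior ∝ λ^2e^(−4.3λ) · λ^55e^(−8λ) = λ^57e^(−12.3λ), i.e. Gamma(shape=58, rate=12.3).
The mode of a Gamma(a, b) with a ≥ 1 (shape–rate) is (a−1)/b = 57/12.3 ≈ 4.634.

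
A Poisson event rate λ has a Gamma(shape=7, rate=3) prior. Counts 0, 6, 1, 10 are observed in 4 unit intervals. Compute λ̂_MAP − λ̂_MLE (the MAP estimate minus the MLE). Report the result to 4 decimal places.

Σxᵢ = 17. Posterior is Gamma(24, 7); MAP = (24−1)/7 = 23/7 ≈ 3.28571.
MLE = x̄ = 17/4 ≈ 4.25000.
Difference = 23/7 − 17/4 = -27/28 ≈ -0.9643.

MAP − MLE = -0.9643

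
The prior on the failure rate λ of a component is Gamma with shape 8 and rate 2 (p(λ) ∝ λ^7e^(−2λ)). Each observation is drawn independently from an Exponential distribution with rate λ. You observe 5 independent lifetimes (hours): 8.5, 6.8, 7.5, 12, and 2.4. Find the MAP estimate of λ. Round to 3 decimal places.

λ̂_MAP = 0.306

The Exponential(rate=λ) likelihood is ∝ λ^n e^(−λΣtᵢ). Here n = 5 and Σtᵢ = 8.5 + 6.8 + 7.5 + 12 + 2.4 = 37.2.
Posterior ∝ λ^7e^(−2λ) · λ^5e^(−37.2λ) = λ^12e^(−39.2λ), i.e. Gamma(13, 39.2).
Mode = (a−1)/b = 12/39.2 ≈ 0.306.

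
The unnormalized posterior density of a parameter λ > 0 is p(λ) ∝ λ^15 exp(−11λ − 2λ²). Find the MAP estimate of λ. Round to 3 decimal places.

ℓ'(λ) = 15/λ − 11 − 4λ. Setting this to zero and multiplying by λ: 4λ² + 11λ − 15 = 0.
λ = (−11 + √(11² + 4·4·15)) / (2·4) = (−11 + √361) / 8 = (−11 + 19)/8 = 1.
ℓ''(λ) = −15/λ² − 4 < 0, confirming a maximum.

λ̂_MAP = 1.000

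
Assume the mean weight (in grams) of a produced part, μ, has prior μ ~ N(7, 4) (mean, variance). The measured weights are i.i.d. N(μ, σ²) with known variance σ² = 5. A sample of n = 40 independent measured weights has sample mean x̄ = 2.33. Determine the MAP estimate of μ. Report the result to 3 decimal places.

μ̂_MAP = 2.472

n = 40, x̄ = 2.33.
For a Normal prior and Normal likelihood with known variance, the posterior is Normal; its mode equals its mean, the precision-weighted average.
Prior precision 1/σ₀² = 1/4 = 0.25; data precision n/σ² = 40/5 = 8.
μ̂ = (0.25·7 + 8·2.33) / (0.25 + 8) = 20.39/8.25 = 2039/825 ≈ 2.472.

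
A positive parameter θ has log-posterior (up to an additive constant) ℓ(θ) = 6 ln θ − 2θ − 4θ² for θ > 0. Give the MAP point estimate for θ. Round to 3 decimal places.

ℓ'(θ) = 6/θ − 2 − 8θ. Setting this to zero and multiplying by θ: 8θ² + 2θ − 6 = 0.
θ = (−2 + √(2² + 4·8·6)) / (2·8) = (−2 + √196) / 16 = (−2 + 14)/16 = 3/4.
ℓ''(θ) = −6/θ² − 8 < 0, confirming a maximum.

θ̂_MAP = 0.750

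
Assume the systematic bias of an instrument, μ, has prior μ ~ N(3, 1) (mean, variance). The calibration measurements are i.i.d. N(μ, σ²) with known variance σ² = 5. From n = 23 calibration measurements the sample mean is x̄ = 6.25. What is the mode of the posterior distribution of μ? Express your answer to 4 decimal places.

n = 23, x̄ = 6.25.
For a Normal prior and Normal likelihood with known variance, the posterior is Normal; its mode equals its mean, the precision-weighted average.
Prior precision 1/σ₀² = 1/1 = 1; data precision n/σ² = 23/5 = 4.6.
μ̂ = (1·3 + 4.6·6.25) / (1 + 4.6) = 31.75/5.6 = 635/112 ≈ 5.6696.

μ̂_MAP = 5.6696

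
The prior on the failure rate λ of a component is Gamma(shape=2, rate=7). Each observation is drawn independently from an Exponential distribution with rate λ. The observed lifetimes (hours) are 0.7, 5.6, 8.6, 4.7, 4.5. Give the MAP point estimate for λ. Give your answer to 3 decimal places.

λ̂_MAP = 0.193

The Exponential(rate=λ) likelihood is ∝ λ^n e^(−λΣtᵢ). Here n = 5 and Σtᵢ = 0.7 + 5.6 + 8.6 + 4.7 + 4.5 = 24.1.
Posterior ∝ λe^(−7λ) · λ^5e^(−24.1λ) = λ^6e^(−31.1λ), i.e. Gamma(7, 31.1).
Mode = (a−1)/b = 6/31.1 ≈ 0.193.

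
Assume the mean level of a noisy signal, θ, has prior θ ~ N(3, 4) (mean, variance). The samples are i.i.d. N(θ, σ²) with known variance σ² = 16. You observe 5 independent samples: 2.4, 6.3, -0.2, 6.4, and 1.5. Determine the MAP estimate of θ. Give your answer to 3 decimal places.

θ̂_MAP = 3.156

n = 5; x̄ = (2.4 + 6.3 + (-0.2) + 6.4 + 1.5)/5 = 16.4/5 = 3.28.
For a Normal prior and Normal likelihood with known variance, the posterior is Normal; its mode equals its mean, the precision-weighted average.
Prior precision 1/σ₀² = 1/4 = 0.25; data precision n/σ² = 5/16 = 0.3125.
θ̂ = (0.25·3 + 0.3125·3.28) / (0.25 + 0.3125) = 1.775/0.5625 = 142/45 ≈ 3.156.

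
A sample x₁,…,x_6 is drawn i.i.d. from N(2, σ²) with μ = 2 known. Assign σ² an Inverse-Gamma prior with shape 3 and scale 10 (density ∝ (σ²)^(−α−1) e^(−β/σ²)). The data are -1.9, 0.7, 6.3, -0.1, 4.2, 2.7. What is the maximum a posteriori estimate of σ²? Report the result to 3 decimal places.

σ̂²_MAP = 4.652

Sum of squared deviations about the known mean: SS = (-1.9−2)² + (0.7−2)² + (6.3−2)² + (-0.1−2)² + (4.2−2)² + (2.7−2)² = 45.13.
The Normal likelihood contributes (σ²)^(−n/2) exp(−SS/(2σ²)), so the posterior is Inverse-Gamma(α + n/2, β + SS/2) = Inverse-Gamma(6, 32.565).
The mode of Inverse-Gamma(a, b) is b/(a+1) = 32.565/7 ≈ 4.652.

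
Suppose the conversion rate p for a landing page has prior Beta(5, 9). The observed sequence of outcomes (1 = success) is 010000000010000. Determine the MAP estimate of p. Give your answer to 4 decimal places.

Prior: Beta(5, 9).
Data: 2 successes in 15 trials (from the sequence). The binomial likelihood contributes p^2(1−p)^13, so the posterior is Beta(5+2, 9+13) = Beta(7, 22).
For Beta(a, b) with a, b > 1 the mode is (a−1)/(a+b−2) = 6/27 ≈ 0.2222.

p̂_MAP = 0.2222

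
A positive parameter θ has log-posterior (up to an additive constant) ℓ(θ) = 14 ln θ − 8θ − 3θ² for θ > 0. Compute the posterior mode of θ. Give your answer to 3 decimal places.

θ̂_MAP = 1.000

ℓ'(θ) = 14/θ − 8 − 6θ. Setting this to zero and multiplying by θ: 6θ² + 8θ − 14 = 0.
θ = (−8 + √(8² + 4·6·14)) / (2·6) = (−8 + √400) / 12 = (−8 + 20)/12 = 1.
ℓ''(θ) = −14/θ² − 6 < 0, confirming a maximum.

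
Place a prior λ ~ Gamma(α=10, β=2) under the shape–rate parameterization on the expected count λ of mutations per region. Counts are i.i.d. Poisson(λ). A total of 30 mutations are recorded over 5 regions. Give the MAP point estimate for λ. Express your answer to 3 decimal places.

λ̂_MAP = 5.571

Σxᵢ = 30, n = 5.
Posterior ∝ λ^9e^(−2λ) · λ^30e^(−5λ) = λ^39e^(−7λ), i.e. Gamma(shape=40, rate=7).
The mode of a Gamma(a, b) with a ≥ 1 (shape–rate) is (a−1)/b = 39/7 ≈ 5.571.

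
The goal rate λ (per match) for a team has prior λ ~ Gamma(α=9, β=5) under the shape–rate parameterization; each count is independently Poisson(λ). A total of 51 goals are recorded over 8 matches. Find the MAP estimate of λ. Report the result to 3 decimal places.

Σxᵢ = 51, n = 8.
Posterior ∝ λ^8e^(−5λ) · λ^51e^(−8λ) = λ^59e^(−13λ), i.e. Gamma(shape=60, rate=13).
The mode of a Gamma(a, b) with a ≥ 1 (shape–rate) is (a−1)/b = 59/13 ≈ 4.538.

λ̂_MAP = 4.538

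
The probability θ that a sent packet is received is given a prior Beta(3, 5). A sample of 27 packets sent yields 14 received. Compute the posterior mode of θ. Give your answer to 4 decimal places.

Prior: Beta(3, 5).
Data: 14 successes in 27 trials. The binomial likelihood contributes θ^14(1−θ)^13, so the posterior is Beta(3+14, 5+13) = Beta(17, 18).
For Beta(a, b) with a, b > 1 the mode is (a−1)/(a+b−2) = 16/33 ≈ 0.4848.

θ̂_MAP = 0.4848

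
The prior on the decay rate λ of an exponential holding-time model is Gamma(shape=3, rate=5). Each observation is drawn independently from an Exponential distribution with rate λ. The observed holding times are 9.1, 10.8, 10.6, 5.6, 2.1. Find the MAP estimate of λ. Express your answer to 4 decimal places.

λ̂_MAP = 0.1620

The Exponential(rate=λ) likelihood is ∝ λ^n e^(−λΣtᵢ). Here n = 5 and Σtᵢ = 9.1 + 10.8 + 10.6 + 5.6 + 2.1 = 38.2.
Posterior ∝ λ^2e^(−5λ) · λ^5e^(−38.2λ) = λ^7e^(−43.2λ), i.e. Gamma(8, 43.2).
Mode = (a−1)/b = 7/43.2 ≈ 0.1620.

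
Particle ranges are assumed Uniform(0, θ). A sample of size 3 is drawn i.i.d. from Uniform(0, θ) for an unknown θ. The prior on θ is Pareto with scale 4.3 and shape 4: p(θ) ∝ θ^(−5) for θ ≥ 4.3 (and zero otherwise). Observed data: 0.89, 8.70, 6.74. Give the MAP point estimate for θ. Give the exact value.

The Uniform(0, θ) likelihood is θ^(−n) for θ ≥ max(xᵢ), zero otherwise. Here max(xᵢ) = 8.70.
Posterior ∝ θ^(−5) · θ^(−3) = θ^(−8) on θ ≥ max(4.3, 8.70) = 8.70.
This density is strictly decreasing in θ, so the posterior mode lies at the lower boundary of the support.

θ̂_MAP = 8.70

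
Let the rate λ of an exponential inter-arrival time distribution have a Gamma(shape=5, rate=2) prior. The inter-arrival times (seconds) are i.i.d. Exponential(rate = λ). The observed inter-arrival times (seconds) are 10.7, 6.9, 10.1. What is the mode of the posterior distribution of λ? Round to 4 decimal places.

λ̂_MAP = 0.2357

The Exponential(rate=λ) likelihood is ∝ λ^n e^(−λΣtᵢ). Here n = 3 and Σtᵢ = 10.7 + 6.9 + 10.1 = 27.7.
Posterior ∝ λ^4e^(−2λ) · λ^3e^(−27.7λ) = λ^7e^(−29.7λ), i.e. Gamma(8, 29.7).
Mode = (a−1)/b = 7/29.7 ≈ 0.2357.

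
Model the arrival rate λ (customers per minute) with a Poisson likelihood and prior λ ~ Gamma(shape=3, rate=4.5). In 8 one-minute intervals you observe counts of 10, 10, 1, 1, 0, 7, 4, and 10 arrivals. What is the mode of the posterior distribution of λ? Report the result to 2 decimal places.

λ̂_MAP = 3.60

Σxᵢ = 10+10+1+1+0+7+4+10 = 43, with n = 8.
Posterior ∝ λ^2e^(−4.5λ) · λ^43e^(−8λ) = λ^45e^(−12.5λ), i.e. Gamma(shape=46, rate=12.5).
The mode of a Gamma(a, b) with a ≥ 1 (shape–rate) is (a−1)/b = 45/12.5 ≈ 3.60.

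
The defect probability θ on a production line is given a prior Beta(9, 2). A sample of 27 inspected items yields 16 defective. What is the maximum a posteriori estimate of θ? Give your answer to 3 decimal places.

θ̂_MAP = 0.667

Prior: Beta(9, 2).
Data: 16 successes in 27 trials. The binomial likelihood contributes θ^16(1−θ)^11, so the posterior is Beta(9+16, 2+11) = Beta(25, 13).
For Beta(a, b) with a, b > 1 the mode is (a−1)/(a+b−2) = 24/36 ≈ 0.667.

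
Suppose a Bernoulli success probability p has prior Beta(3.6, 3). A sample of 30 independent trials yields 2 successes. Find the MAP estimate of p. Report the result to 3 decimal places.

Prior: Beta(3.6, 3).
Data: 2 successes in 30 trials. The binomial likelihood contributes p^2(1−p)^28, so the posterior is Beta(3.6+2, 3+28) = Beta(5.6, 31).
For Beta(a, b) with a, b > 1 the mode is (a−1)/(a+b−2) = 4.6/34.6 ≈ 0.133.

p̂_MAP = 0.133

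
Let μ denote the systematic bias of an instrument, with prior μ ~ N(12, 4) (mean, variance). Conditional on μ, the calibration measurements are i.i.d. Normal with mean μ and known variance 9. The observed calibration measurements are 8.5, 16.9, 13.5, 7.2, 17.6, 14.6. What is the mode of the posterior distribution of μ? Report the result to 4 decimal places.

μ̂_MAP = 12.7636

n = 6; x̄ = (8.5 + 16.9 + 13.5 + 7.2 + 17.6 + 14.6)/6 = 78.3/6 = 13.05.
For a Normal prior and Normal likelihood with known variance, the posterior is Normal; its mode equals its mean, the precision-weighted average.
Prior precision 1/σ₀² = 1/4 = 0.25; data precision n/σ² = 6/9 = 2/3.
μ̂ = (0.25·12 + (2/3)·13.05) / (0.25 + 2/3) = 11.7/(11/12) = 702/55 ≈ 12.7636.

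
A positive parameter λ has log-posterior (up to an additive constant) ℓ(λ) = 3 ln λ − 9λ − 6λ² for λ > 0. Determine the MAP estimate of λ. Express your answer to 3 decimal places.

λ̂_MAP = 0.250

ℓ'(λ) = 3/λ − 9 − 12λ. Setting this to zero and multiplying by λ: 12λ² + 9λ − 3 = 0.
λ = (−9 + √(9² + 4·12·3)) / (2·12) = (−9 + √225) / 24 = (−9 + 15)/24 = 1/4.
ℓ''(λ) = −3/λ² − 12 < 0, confirming a maximum.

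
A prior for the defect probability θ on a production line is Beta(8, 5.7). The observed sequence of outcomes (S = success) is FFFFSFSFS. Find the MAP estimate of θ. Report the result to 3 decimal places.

Prior: Beta(8, 5.7).
Data: 3 successes in 9 trials (from the sequence). The binomial likelihood contributes θ^3(1−θ)^6, so the posterior is Beta(8+3, 5.7+6) = Beta(11, 11.7).
For Beta(a, b) with a, b > 1 the mode is (a−1)/(a+b−2) = 10/20.7 ≈ 0.483.

θ̂_MAP = 0.483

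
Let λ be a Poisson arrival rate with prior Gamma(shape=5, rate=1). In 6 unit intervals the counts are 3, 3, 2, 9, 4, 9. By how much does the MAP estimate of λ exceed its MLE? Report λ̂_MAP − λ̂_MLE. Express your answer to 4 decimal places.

Σxᵢ = 30. Posterior is Gamma(35, 7); MAP = (35−1)/7 = 34/7 ≈ 4.85714.
MLE = x̄ = 30/6 ≈ 5.00000.
Difference = 34/7 − 30/6 = -1/7 ≈ -0.1429.

MAP − MLE = -0.1429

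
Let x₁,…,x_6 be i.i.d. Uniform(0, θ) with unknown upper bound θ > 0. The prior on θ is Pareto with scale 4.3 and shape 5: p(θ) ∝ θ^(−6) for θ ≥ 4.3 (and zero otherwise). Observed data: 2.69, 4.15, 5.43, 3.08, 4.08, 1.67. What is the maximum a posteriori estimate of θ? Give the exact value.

θ̂_MAP = 5.43

The Uniform(0, θ) likelihood is θ^(−n) for θ ≥ max(xᵢ), zero otherwise. Here max(xᵢ) = 5.43.
Posterior ∝ θ^(−6) · θ^(−6) = θ^(−12) on θ ≥ max(4.3, 5.43) = 5.43.
This density is strictly decreasing in θ, so the posterior mode lies at the lower boundary of the support.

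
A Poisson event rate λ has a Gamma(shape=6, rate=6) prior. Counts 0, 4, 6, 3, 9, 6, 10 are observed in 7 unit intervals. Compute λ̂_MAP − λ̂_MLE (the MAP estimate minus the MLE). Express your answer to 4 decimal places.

Σxᵢ = 38. Posterior is Gamma(44, 13); MAP = (44−1)/13 = 43/13 ≈ 3.30769.
MLE = x̄ = 38/7 ≈ 5.42857.
Difference = 43/13 − 38/7 = -193/91 ≈ -2.1209.

MAP − MLE = -2.1209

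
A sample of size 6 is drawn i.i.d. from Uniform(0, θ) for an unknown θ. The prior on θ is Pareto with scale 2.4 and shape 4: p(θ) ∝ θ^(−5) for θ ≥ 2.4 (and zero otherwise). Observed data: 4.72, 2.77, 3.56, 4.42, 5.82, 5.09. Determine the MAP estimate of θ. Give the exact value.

θ̂_MAP = 5.82

The Uniform(0, θ) likelihood is θ^(−n) for θ ≥ max(xᵢ), zero otherwise. Here max(xᵢ) = 5.82.
Posterior ∝ θ^(−5) · θ^(−6) = θ^(−11) on θ ≥ max(2.4, 5.82) = 5.82.
This density is strictly decreasing in θ, so the posterior mode lies at the lower boundary of the support.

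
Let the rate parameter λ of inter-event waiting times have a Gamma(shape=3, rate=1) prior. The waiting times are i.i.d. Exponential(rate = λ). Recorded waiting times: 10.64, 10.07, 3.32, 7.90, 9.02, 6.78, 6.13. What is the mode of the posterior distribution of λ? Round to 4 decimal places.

λ̂_MAP = 0.1641

The Exponential(rate=λ) likelihood is ∝ λ^n e^(−λΣtᵢ). Here n = 7 and Σtᵢ = 10.64 + 10.07 + 3.32 + 7.90 + 9.02 + 6.78 + 6.13 = 53.86.
Posterior ∝ λ^2e^(−1λ) · λ^7e^(−53.86λ) = λ^9e^(−54.86λ), i.e. Gamma(10, 54.86).
Mode = (a−1)/b = 9/54.86 ≈ 0.1641.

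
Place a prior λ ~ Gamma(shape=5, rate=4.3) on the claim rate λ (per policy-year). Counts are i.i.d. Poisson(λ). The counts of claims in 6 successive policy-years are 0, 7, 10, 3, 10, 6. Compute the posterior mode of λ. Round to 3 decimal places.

λ̂_MAP = 3.883

Σxᵢ = 0+7+10+3+10+6 = 36, with n = 6.
Posterior ∝ λ^4e^(−4.3λ) · λ^36e^(−6λ) = λ^40e^(−10.3λ), i.e. Gamma(shape=41, rate=10.3).
The mode of a Gamma(a, b) with a ≥ 1 (shape–rate) is (a−1)/b = 40/10.3 ≈ 3.883.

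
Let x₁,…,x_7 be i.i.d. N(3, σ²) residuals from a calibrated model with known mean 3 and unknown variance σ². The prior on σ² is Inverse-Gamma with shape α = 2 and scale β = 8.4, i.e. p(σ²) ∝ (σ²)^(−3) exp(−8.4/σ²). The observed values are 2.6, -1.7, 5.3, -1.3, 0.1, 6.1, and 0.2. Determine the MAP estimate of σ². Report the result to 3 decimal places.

σ̂²_MAP = 6.822

Sum of squared deviations about the known mean: SS = (2.6−3)² + (-1.7−3)² + (5.3−3)² + (-1.3−3)² + (0.1−3)² + (6.1−3)² + (0.2−3)² = 71.89.
The Normal likelihood contributes (σ²)^(−n/2) exp(−SS/(2σ²)), so the posterior is Inverse-Gamma(α + n/2, β + SS/2) = Inverse-Gamma(5.5, 44.345).
The mode of Inverse-Gamma(a, b) is b/(a+1) = 44.345/6.5 ≈ 6.822.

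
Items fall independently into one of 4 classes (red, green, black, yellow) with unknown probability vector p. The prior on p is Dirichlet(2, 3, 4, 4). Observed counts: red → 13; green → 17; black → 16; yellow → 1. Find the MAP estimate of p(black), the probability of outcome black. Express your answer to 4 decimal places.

The posterior is Dirichlet(αᵢ + nᵢ) = Dirichlet(15, 20, 20, 5).
For a Dirichlet(a₁,…,a_K) with all aᵢ > 1, the mode has j-th component (aⱼ − 1)/(Σaᵢ − K).
Here Σaᵢ = 60 and K = 4, so p(black) = (20 − 1)/(60 − 4) = 19/56 ≈ 0.3393.

MAP estimate of p(black) = 0.3393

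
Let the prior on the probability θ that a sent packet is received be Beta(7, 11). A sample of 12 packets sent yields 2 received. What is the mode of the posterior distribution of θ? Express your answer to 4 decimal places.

Prior: Beta(7, 11).
Data: 2 successes in 12 trials. The binomial likelihood contributes θ^2(1−θ)^10, so the posterior is Beta(7+2, 11+10) = Beta(9, 21).
For Beta(a, b) with a, b > 1 the mode is (a−1)/(a+b−2) = 8/28 ≈ 0.2857.

θ̂_MAP = 0.2857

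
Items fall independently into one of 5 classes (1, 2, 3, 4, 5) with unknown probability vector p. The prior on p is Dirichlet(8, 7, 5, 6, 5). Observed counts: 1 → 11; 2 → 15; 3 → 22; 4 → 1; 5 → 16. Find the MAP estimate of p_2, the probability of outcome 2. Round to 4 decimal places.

The posterior is Dirichlet(αᵢ + nᵢ) = Dirichlet(19, 22, 27, 7, 21).
For a Dirichlet(a₁,…,a_K) with all aᵢ > 1, the mode has j-th component (aⱼ − 1)/(Σaᵢ − K).
Here Σaᵢ = 96 and K = 5, so p_2 = (22 − 1)/(96 − 5) = 21/91 ≈ 0.2308.

MAP estimate: 0.2308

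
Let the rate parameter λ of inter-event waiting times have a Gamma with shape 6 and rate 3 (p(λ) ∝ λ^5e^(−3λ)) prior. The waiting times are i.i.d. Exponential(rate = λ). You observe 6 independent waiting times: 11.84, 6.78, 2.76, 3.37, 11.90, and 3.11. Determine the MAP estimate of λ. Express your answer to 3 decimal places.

The Exponential(rate=λ) likelihood is ∝ λ^n e^(−λΣtᵢ). Here n = 6 and Σtᵢ = 11.84 + 6.78 + 2.76 + 3.37 + 11.90 + 3.11 = 39.76.
Posterior ∝ λ^5e^(−3λ) · λ^6e^(−39.76λ) = λ^11e^(−42.76λ), i.e. Gamma(12, 42.76).
Mode = (a−1)/b = 11/42.76 ≈ 0.257.

λ̂_MAP = 0.257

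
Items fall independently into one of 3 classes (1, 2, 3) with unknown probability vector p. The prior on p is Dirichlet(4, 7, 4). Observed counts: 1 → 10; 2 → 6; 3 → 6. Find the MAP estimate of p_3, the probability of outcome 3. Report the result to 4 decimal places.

The posterior is Dirichlet(αᵢ + nᵢ) = Dirichlet(14, 13, 10).
For a Dirichlet(a₁,…,a_K) with all aᵢ > 1, the mode has j-th component (aⱼ − 1)/(Σaᵢ − K).
Here Σaᵢ = 37 and K = 3, so p_3 = (10 − 1)/(37 − 3) = 9/34 ≈ 0.2647.

MAP estimate: 0.2647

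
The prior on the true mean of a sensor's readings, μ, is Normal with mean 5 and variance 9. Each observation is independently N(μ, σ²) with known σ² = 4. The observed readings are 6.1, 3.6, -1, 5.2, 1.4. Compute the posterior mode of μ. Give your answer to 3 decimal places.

μ̂_MAP = 3.218

n = 5; x̄ = (6.1 + 3.6 + (-1) + 5.2 + 1.4)/5 = 15.3/5 = 3.06.
For a Normal prior and Normal likelihood with known variance, the posterior is Normal; its mode equals its mean, the precision-weighted average.
Prior precision 1/σ₀² = 1/9; data precision n/σ² = 5/4 = 1.25.
μ̂ = ((1/9)·5 + 1.25·3.06) / (1/9 + 1.25) = (1577/360)/(49/36) = 1577/490 ≈ 3.218.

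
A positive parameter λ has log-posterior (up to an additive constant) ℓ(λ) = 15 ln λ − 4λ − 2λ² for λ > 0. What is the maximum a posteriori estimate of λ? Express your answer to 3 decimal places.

λ̂_MAP = 1.500

ℓ'(λ) = 15/λ − 4 − 4λ. Setting this to zero and multiplying by λ: 4λ² + 4λ − 15 = 0.
λ = (−4 + √(4² + 4·4·15)) / (2·4) = (−4 + √256) / 8 = (−4 + 16)/8 = 3/2.
ℓ''(λ) = −15/λ² − 4 < 0, confirming a maximum.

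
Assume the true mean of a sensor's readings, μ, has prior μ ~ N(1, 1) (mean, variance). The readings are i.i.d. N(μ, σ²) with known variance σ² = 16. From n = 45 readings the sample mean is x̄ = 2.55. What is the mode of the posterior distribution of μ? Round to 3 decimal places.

n = 45, x̄ = 2.55.
For a Normal prior and Normal likelihood with known variance, the posterior is Normal; its mode equals its mean, the precision-weighted average.
Prior precision 1/σ₀² = 1/1 = 1; data precision n/σ² = 45/16 = 2.8125.
μ̂ = (1·1 + 2.8125·2.55) / (1 + 2.8125) = 8.171875/3.8125 = 523/244 ≈ 2.143.

μ̂_MAP = 2.143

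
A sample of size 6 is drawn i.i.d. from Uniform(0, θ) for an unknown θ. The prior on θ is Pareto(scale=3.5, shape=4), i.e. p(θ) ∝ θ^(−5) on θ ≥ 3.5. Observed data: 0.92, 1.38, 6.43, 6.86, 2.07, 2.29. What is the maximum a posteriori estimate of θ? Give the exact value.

The Uniform(0, θ) likelihood is θ^(−n) for θ ≥ max(xᵢ), zero otherwise. Here max(xᵢ) = 6.86.
Posterior ∝ θ^(−5) · θ^(−6) = θ^(−11) on θ ≥ max(3.5, 6.86) = 6.86.
This density is strictly decreasing in θ, so the posterior mode lies at the lower boundary of the support.

θ̂_MAP = 6.86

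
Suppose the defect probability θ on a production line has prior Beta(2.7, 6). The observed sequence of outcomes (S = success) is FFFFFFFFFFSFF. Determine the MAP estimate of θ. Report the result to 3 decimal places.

θ̂_MAP = 0.137

Prior: Beta(2.7, 6).
Data: 1 success in 13 trials (from the sequence). The binomial likelihood contributes θ(1−θ)^12, so the posterior is Beta(2.7+1, 6+12) = Beta(3.7, 18).
For Beta(a, b) with a, b > 1 the mode is (a−1)/(a+b−2) = 2.7/19.7 ≈ 0.137.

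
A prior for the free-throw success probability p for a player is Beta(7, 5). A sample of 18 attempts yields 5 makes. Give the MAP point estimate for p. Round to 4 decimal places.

Prior: Beta(7, 5).
Data: 5 successes in 18 trials. The binomial likelihood contributes p^5(1−p)^13, so the posterior is Beta(7+5, 5+13) = Beta(12, 18).
For Beta(a, b) with a, b > 1 the mode is (a−1)/(a+b−2) = 11/28 ≈ 0.3929.

p̂_MAP = 0.3929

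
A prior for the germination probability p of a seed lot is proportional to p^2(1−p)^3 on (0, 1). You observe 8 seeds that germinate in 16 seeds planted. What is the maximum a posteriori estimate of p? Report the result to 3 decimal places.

The prior density ∝ p^2(1−p)^3 is the kernel of Beta(3, 4).
Data: 8 successes in 16 trials. The binomial likelihood contributes p^8(1−p)^8, so the posterior is Beta(3+8, 4+8) = Beta(11, 12).
For Beta(a, b) with a, b > 1 the mode is (a−1)/(a+b−2) = 10/21 ≈ 0.476.

p̂_MAP = 0.476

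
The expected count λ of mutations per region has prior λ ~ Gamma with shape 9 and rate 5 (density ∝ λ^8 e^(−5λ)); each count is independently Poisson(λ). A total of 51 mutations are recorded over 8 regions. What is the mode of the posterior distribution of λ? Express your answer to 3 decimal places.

Σxᵢ = 51, n = 8.
Posterior ∝ λ^8e^(−5λ) · λ^51e^(−8λ) = λ^59e^(−13λ), i.e. Gamma(shape=60, rate=13).
The mode of a Gamma(a, b) with a ≥ 1 (shape–rate) is (a−1)/b = 59/13 ≈ 4.538.

λ̂_MAP = 4.538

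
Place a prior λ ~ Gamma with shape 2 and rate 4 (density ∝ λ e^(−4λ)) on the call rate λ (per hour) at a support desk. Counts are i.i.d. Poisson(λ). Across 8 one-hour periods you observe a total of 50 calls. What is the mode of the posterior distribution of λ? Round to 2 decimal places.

λ̂_MAP = 4.25

Σxᵢ = 50, n = 8.
Posterior ∝ λe^(−4λ) · λ^50e^(−8λ) = λ^51e^(−12λ), i.e. Gamma(shape=52, rate=12).
The mode of a Gamma(a, b) with a ≥ 1 (shape–rate) is (a−1)/b = 51/12 ≈ 4.25.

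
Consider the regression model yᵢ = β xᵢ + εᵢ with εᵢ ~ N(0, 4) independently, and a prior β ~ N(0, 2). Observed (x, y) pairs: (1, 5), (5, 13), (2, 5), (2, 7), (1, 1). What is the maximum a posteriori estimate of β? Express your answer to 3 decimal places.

β̂_MAP = 2.568

log p(β | y) = −Σ(yᵢ − βxᵢ)²/(2·4) − β²/(2·2) + const.
Setting the derivative to zero: Σxᵢ(yᵢ − βxᵢ)/4 − β/2 = 0, so β = Σxᵢyᵢ / (Σxᵢ² + σ²/τ²).
Σxᵢyᵢ = 1·5 + 5·13 + 2·5 + 2·7 + 1·1 = 95; Σxᵢ² = 35; σ²/τ² = 2.
β̂_MAP = 95 / (35 + 2) = 95/37 ≈ 2.568.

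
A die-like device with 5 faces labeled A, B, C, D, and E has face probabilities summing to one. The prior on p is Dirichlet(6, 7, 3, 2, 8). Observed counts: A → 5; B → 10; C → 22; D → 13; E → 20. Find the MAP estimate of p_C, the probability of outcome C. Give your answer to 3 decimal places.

MAP estimate of p_C = 0.264

The posterior is Dirichlet(αᵢ + nᵢ) = Dirichlet(11, 17, 25, 15, 28).
For a Dirichlet(a₁,…,a_K) with all aᵢ > 1, the mode has j-th component (aⱼ − 1)/(Σaᵢ − K).
Here Σaᵢ = 96 and K = 5, so p_C = (25 − 1)/(96 − 5) = 24/91 ≈ 0.264.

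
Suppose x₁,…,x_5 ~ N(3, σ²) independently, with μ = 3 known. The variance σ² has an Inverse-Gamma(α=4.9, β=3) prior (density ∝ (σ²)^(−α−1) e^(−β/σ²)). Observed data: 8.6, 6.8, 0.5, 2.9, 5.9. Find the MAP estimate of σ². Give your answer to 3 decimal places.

Sum of squared deviations about the known mean: SS = (8.6−3)² + (6.8−3)² + (0.5−3)² + (2.9−3)² + (5.9−3)² = 60.47.
The Normal likelihood contributes (σ²)^(−n/2) exp(−SS/(2σ²)), so the posterior is Inverse-Gamma(α + n/2, β + SS/2) = Inverse-Gamma(7.4, 33.235).
The mode of Inverse-Gamma(a, b) is b/(a+1) = 33.235/8.4 ≈ 3.957.

σ̂²_MAP = 3.957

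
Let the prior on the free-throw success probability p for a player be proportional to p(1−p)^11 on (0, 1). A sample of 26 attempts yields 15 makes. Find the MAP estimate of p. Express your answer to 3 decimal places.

The prior density ∝ p(1−p)^11 is the kernel of Beta(2, 12).
Data: 15 successes in 26 trials. The binomial likelihood contributes p^15(1−p)^11, so the posterior is Beta(2+15, 12+11) = Beta(17, 23).
For Beta(a, b) with a, b > 1 the mode is (a−1)/(a+b−2) = 16/38 ≈ 0.421.

p̂_MAP = 0.421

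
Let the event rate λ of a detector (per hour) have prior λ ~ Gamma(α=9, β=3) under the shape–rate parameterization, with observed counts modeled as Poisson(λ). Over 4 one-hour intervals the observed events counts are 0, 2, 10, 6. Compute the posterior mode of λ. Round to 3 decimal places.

λ̂_MAP = 3.714

Σxᵢ = 0+2+10+6 = 18, with n = 4.
Posterior ∝ λ^8e^(−3λ) · λ^18e^(−4λ) = λ^26e^(−7λ), i.e. Gamma(shape=27, rate=7).
The mode of a Gamma(a, b) with a ≥ 1 (shape–rate) is (a−1)/b = 26/7 ≈ 3.714.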